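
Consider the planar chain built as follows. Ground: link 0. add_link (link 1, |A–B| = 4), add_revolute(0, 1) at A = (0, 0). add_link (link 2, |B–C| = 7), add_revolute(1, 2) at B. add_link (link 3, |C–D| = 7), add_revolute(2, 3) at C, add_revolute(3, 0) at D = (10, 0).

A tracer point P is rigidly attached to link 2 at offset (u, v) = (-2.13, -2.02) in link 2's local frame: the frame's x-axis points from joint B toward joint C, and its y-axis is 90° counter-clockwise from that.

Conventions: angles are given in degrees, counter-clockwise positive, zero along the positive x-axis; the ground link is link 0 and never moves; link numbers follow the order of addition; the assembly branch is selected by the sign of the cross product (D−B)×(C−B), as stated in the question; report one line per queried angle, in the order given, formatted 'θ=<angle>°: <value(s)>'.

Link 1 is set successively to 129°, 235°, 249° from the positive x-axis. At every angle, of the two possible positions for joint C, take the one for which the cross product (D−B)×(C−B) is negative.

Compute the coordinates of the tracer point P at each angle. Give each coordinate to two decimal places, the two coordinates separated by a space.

A=(0,0), D=(10.00,0)
θ=129°: B = A + 4.00·(cos129°, sin129°) = (-2.5173, 3.1086)
θ=129°: |BD| = 12.8975
θ=129°: circle(B,7.00) ∩ circle(D,7.00): a=6.4488, h=2.7228
θ=129°:   candidates: C₊=(4.3976,4.1968) cross=35.117; C₋=(3.0851,-1.0882) cross=-35.117
θ=129°:   branch - wants cross < 0 → take C=(3.0851,-1.0882) (cross=-35.117)
θ=129°: ex = (C−B)/|BC| = (0.8003,-0.5995); ey = (0.5995,0.8003)
θ=129°: P = B + -2.13·ex + -2.02·ey = (-5.4331,2.7689)
θ=235°: B = A + 4.00·(cos235°, sin235°) = (-2.2943, -3.2766)
θ=235°: |BD| = 12.7234
θ=235°: circle(B,7.00) ∩ circle(D,7.00): a=6.3617, h=2.9204
θ=235°:   candidates: C₊=(3.1008,1.1836) cross=37.157; C₋=(4.6049,-4.4602) cross=-37.157
θ=235°:   branch - wants cross < 0 → take C=(4.6049,-4.4602) (cross=-37.157)
θ=235°: ex = (C−B)/|BC| = (0.9856,-0.1691); ey = (0.1691,0.9856)
θ=235°: P = B + -2.13·ex + -2.02·ey = (-4.7352,-4.9074)
θ=249°: B = A + 4.00·(cos249°, sin249°) = (-1.4335, -3.7343)
θ=249°: |BD| = 12.0279
θ=249°: circle(B,7.00) ∩ circle(D,7.00): a=6.0139, h=3.5823
θ=249°:   candidates: C₊=(3.1711,1.5381) cross=43.087; C₋=(5.3955,-5.2724) cross=-43.087
θ=249°:   branch - wants cross < 0 → take C=(5.3955,-5.2724) (cross=-43.087)
θ=249°: ex = (C−B)/|BC| = (0.9756,-0.2197); ey = (0.2197,0.9756)
θ=249°: P = B + -2.13·ex + -2.02·ey = (-3.9553,-5.2369)

θ=129°: -5.43 2.77
θ=235°: -4.74 -4.91
θ=249°: -3.96 -5.24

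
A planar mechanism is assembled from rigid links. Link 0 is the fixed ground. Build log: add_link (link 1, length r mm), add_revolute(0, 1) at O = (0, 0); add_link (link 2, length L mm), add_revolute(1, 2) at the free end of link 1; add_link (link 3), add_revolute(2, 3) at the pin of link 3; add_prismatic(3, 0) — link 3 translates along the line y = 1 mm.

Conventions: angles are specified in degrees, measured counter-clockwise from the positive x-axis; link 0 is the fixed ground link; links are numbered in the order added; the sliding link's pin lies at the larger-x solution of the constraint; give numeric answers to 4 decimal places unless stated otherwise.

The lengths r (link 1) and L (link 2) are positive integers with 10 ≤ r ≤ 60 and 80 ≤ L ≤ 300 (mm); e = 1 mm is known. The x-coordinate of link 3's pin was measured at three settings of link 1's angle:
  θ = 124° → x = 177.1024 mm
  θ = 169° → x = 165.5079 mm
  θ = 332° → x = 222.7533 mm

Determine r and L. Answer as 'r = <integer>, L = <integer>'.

constraint per measurement: (x − r cos θ)² + (r sin θ − e)² = L²
subtracting the θ₁ and θ₂ equations cancels the r² and L² terms:
r = (x₁² − x₂²) / (2[(x₁cos θ₁ + e sin θ₁) − (x₂cos θ₂ + e sin θ₂)]) = 31.0000 → r = 31
L² = (x₁ − r cos θ₁)² + (r sin θ₁ − e)² = 38415.9929 → L = 196.0000 → L = 196
check at θ₃=332°: x = 222.7533 (printed 222.7533) ✓

r = 31, L = 196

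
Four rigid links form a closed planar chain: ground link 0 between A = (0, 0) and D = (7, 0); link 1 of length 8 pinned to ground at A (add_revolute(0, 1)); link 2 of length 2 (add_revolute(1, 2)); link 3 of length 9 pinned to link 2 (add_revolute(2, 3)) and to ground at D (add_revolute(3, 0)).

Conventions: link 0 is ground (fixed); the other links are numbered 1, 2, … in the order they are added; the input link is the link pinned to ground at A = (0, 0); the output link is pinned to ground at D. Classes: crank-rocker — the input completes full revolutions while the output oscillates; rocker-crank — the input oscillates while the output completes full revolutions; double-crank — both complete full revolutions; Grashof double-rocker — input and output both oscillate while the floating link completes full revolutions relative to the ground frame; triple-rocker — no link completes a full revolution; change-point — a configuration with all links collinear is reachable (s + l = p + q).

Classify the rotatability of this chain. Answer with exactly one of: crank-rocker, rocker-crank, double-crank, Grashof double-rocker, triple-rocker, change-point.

lengths: ground=7, input=8, coupler=2, output=9
sorted: s=2 (shortest), l=9 (longest), p+q=15
s + l = 11 vs p + q = 15
s + l < p + q (Grashof) with shortest = coupler link → Grashof double-rocker

Grashof double-rocker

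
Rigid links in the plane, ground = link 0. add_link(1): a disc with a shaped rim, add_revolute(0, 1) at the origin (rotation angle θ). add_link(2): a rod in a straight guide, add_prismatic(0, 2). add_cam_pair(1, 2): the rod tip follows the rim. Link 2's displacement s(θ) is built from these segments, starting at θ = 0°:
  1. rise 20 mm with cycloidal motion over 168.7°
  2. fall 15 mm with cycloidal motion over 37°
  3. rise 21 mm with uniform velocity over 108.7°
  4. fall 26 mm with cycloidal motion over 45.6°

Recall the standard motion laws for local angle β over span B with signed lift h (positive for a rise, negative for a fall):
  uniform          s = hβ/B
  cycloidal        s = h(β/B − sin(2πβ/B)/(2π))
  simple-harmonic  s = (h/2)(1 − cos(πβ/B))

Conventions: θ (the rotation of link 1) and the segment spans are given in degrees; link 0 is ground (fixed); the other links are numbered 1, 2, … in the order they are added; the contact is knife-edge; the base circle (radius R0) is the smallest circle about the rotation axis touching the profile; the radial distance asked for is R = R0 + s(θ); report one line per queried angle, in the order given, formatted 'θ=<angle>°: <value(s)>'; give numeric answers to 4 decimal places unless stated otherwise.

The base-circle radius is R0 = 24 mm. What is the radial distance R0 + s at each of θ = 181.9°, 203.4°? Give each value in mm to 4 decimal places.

segment 1 (0° to 168.7°, cycloidal, h = 20) is passed completely: s = 0.0000 + (20) = 20.0000
θ = 181.9° falls in segment 2 (168.7° to 205.7°, cycloidal, h = -15): β = 181.9 − 168.7 = 13.2°, B = 37°; Δs = -15·(0.3568 − sin(2π·0.3568)/(2π)) = -3.4813; s = 20.0000 − 3.4813 = 16.5187
θ = 203.4° falls in segment 2 (168.7° to 205.7°, cycloidal, h = -15): β = 203.4 − 168.7 = 34.7°, B = 37°; Δs = -15·(0.9378 − sin(2π·0.9378)/(2π)) = -14.9765; s = 20.0000 − 14.9765 = 5.0235
θ=181.9°: R = R0 + s = 24 + 16.5187 = 40.5187
θ=203.4°: R = R0 + s = 24 + 5.0235 = 29.0235

θ=181.9°: 40.5187
θ=203.4°: 29.0235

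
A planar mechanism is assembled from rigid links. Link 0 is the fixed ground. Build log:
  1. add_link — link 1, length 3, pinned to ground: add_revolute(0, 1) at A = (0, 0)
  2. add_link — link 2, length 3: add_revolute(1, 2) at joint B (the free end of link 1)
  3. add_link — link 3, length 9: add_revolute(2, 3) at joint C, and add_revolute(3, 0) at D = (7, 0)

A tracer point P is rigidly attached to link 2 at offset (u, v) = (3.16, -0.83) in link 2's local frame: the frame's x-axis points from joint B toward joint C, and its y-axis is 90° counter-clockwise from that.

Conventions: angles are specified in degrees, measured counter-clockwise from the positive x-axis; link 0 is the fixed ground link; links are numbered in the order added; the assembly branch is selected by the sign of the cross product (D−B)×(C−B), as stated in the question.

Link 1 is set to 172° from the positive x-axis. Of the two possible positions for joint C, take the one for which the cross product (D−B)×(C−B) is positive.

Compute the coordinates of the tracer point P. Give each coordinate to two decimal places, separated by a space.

A=(0,0), D=(7.00,0)
B = A + 3.00·(cos172°, sin172°) = (-2.9708, 0.4175)
|BD| = 9.9795
circle(B,3.00) ∩ circle(D,9.00): a=1.3824, h=2.6625
  candidates: C₊=(-1.4782,3.0199) cross=26.571; C₋=(-1.7010,-2.3005) cross=-26.571
  branch + wants cross > 0 → take C=(-1.4782,3.0199) (cross=26.571)
ex = (C−B)/|BC| = (0.4975,0.8674); ey = (-0.8674,0.4975)
P = B + 3.16·ex + -0.83·ey = (-0.6786,2.7457)

-0.68 2.75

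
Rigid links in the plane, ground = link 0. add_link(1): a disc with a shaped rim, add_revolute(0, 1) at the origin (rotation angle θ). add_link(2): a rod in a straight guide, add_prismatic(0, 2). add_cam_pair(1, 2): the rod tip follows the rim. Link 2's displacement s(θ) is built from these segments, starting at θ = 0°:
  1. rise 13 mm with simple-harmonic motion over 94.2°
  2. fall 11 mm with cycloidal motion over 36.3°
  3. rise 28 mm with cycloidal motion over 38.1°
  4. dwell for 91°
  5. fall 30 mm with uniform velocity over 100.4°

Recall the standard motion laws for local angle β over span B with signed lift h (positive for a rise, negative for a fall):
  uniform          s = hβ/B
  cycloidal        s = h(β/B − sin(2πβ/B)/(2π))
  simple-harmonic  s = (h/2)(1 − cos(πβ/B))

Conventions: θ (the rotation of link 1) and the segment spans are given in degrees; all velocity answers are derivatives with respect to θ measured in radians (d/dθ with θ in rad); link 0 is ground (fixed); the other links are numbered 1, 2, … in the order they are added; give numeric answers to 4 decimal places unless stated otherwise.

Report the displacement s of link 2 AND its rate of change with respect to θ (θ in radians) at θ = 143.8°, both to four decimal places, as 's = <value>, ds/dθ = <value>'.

segment 1 (0° to 94.2°, simple-harmonic, h = 13) is passed completely: s = 0.0000 + (13) = 13.0000
segment 2 (94.2° to 130.5°, cycloidal, h = -11) is passed completely: s = 13.0000 + (-11) = 2.0000
θ = 143.8° falls in segment 3 (130.5° to 168.6°, cycloidal, h = 28): β = 143.8 − 130.5 = 13.3°, B = 38.1°; Δs = 28·(0.3491 − sin(2π·0.3491)/(2π)) = 6.1540; s = 2.0000 + 6.1540 = 8.1540
velocity in seg [130.5°–168.6°] (cycloidal), θ in radians: β = 13.3° = 0.2321 rad, B = 38.1° = 0.6650 rad; ds/dθ = (h/B)(1 − cos(2πβ/B)) = (28/0.6650)(1 − cos(2π·0.3491)) = 66.660052 mm/rad

s = 8.1540, ds/dθ = 66.6601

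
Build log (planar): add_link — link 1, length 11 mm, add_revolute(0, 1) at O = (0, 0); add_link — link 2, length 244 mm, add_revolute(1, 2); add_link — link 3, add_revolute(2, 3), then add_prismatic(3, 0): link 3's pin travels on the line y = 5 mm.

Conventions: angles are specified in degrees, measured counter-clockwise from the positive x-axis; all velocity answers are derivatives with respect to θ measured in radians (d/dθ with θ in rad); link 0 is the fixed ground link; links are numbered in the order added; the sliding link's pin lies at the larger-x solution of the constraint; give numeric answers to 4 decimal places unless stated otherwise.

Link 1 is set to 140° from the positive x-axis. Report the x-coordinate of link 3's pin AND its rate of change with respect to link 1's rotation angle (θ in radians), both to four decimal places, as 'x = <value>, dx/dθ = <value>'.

geometry: r = 11 mm, L = 244 mm, e = 5 mm
crank pin P = (r cos θ, r sin θ) = (-8.426489, 7.070664)
h = r sin θ − e = 7.070664 − 5 = 2.070664
x = r cos θ + √(L² − h²) = -8.426489 + 243.991214 = 235.564725
dx/dθ = −r sin θ − h·r cos θ/√(L² − h²) (θ in radians; h = 2.070664) = -6.999151

x = 235.5647, dx/dθ = -6.9992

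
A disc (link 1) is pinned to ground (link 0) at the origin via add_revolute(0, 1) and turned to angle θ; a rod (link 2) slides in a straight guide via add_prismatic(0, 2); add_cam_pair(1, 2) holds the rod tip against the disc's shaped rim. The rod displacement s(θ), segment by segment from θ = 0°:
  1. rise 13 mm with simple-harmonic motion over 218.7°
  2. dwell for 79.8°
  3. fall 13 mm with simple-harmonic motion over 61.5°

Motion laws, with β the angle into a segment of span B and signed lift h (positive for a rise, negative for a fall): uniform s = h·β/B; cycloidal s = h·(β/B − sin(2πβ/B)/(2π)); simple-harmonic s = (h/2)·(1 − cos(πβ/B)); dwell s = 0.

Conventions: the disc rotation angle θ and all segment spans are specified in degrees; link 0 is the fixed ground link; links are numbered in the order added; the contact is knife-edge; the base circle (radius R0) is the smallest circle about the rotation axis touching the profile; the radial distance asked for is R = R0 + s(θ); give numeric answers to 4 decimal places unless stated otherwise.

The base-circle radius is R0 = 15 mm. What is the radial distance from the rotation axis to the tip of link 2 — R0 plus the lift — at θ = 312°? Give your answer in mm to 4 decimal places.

segment 1 (0° to 218.7°, simple-harmonic, h = 13) is passed completely: s = 0.0000 + (13) = 13.0000
segment 2 (218.7° to 298.5°, dwell): s unchanged at 13.0000
θ = 312° falls in segment 3 (298.5° to 360°, simple-harmonic, h = -13): β = 312 − 298.5 = 13.5°, B = 61.5°; Δs = -13/2·(1 − cos(π·0.2195)) = -1.4853; s = 13.0000 − 1.4853 = 11.5147
R = R0 + s = 15 + 11.5147 = 26.5147

26.5147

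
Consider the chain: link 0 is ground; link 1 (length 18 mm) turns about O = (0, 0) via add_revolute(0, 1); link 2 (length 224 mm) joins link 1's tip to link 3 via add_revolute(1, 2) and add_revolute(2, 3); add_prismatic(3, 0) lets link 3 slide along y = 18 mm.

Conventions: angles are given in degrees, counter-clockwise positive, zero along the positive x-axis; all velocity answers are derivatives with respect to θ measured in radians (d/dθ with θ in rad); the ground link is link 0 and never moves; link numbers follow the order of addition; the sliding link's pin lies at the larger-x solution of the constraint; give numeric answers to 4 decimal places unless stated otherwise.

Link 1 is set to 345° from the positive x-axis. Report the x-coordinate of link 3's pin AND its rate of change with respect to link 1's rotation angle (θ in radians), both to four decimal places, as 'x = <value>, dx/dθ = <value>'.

geometry: r = 18 mm, L = 224 mm, e = 18 mm
crank pin P = (r cos θ, r sin θ) = (17.386665, -4.658743)
h = r sin θ − e = -4.658743 − 18 = -22.658743
x = r cos θ + √(L² − h²) = 17.386665 + 222.851030 = 240.237694
dx/dθ = −r sin θ − h·r cos θ/√(L² − h²) (θ in radians; h = -22.658743) = 6.426560

x = 240.2377, dx/dθ = 6.4266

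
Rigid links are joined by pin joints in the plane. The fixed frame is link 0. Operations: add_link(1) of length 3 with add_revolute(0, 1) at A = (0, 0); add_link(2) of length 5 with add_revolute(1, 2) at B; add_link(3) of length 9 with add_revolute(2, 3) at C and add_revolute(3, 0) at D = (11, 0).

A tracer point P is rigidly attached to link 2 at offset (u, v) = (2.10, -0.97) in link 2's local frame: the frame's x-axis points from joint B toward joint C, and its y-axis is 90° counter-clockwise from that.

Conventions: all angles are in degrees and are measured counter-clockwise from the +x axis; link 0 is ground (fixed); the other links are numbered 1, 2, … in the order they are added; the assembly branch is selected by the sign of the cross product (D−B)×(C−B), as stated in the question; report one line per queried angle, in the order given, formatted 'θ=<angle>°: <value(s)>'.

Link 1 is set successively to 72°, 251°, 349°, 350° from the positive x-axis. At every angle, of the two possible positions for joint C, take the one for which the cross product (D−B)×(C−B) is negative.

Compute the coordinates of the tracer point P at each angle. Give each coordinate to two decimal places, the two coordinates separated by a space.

A=(0,0), D=(11.00,0)
θ=72°: B = A + 3.00·(cos72°, sin72°) = (0.9271, 2.8532)
θ=72°: |BD| = 10.4692
θ=72°: circle(B,5.00) ∩ circle(D,9.00): a=2.5601, h=4.2949
θ=72°:   candidates: C₊=(4.5607,6.2878) cross=44.964; C₋=(2.2198,-1.9768) cross=-44.964
θ=72°:   branch - wants cross < 0 → take C=(2.2198,-1.9768) (cross=-44.964)
θ=72°: ex = (C−B)/|BC| = (0.2585,-0.9660); ey = (0.9660,0.2585)
θ=72°: P = B + 2.10·ex + -0.97·ey = (0.5330,0.5738)
θ=251°: B = A + 3.00·(cos251°, sin251°) = (-0.9767, -2.8366)
θ=251°: |BD| = 12.3080
θ=251°: circle(B,5.00) ∩ circle(D,9.00): a=3.8791, h=3.1548
θ=251°:   candidates: C₊=(2.0709,1.1273) cross=38.829; C₋=(3.5250,-5.0124) cross=-38.829
θ=251°:   branch - wants cross < 0 → take C=(3.5250,-5.0124) (cross=-38.829)
θ=251°: ex = (C−B)/|BC| = (0.9003,-0.4352); ey = (0.4352,0.9003)
θ=251°: P = B + 2.10·ex + -0.97·ey = (0.4919,-4.6238)
θ=349°: B = A + 3.00·(cos349°, sin349°) = (2.9449, -0.5724)
θ=349°: |BD| = 8.0754
θ=349°: circle(B,5.00) ∩ circle(D,9.00): a=0.5704, h=4.9674
θ=349°:   candidates: C₊=(3.1617,4.4229) cross=40.114; C₋=(3.8660,-5.4869) cross=-40.114
θ=349°:   branch - wants cross < 0 → take C=(3.8660,-5.4869) (cross=-40.114)
θ=349°: ex = (C−B)/|BC| = (0.1842,-0.9829); ey = (0.9829,0.1842)
θ=349°: P = B + 2.10·ex + -0.97·ey = (2.3783,-2.8152)
θ=350°: B = A + 3.00·(cos350°, sin350°) = (2.9544, -0.5209)
θ=350°: |BD| = 8.0624
θ=350°: circle(B,5.00) ∩ circle(D,9.00): a=0.5583, h=4.9687
θ=350°:   candidates: C₊=(3.1905,4.4735) cross=40.060; C₋=(3.8326,-5.4432) cross=-40.060
θ=350°:   branch - wants cross < 0 → take C=(3.8326,-5.4432) (cross=-40.060)
θ=350°: ex = (C−B)/|BC| = (0.1756,-0.9845); ey = (0.9845,0.1756)
θ=350°: P = B + 2.10·ex + -0.97·ey = (2.3683,-2.7587)

θ=72°: 0.53 0.57
θ=251°: 0.49 -4.62
θ=349°: 2.38 -2.82
θ=350°: 2.37 -2.76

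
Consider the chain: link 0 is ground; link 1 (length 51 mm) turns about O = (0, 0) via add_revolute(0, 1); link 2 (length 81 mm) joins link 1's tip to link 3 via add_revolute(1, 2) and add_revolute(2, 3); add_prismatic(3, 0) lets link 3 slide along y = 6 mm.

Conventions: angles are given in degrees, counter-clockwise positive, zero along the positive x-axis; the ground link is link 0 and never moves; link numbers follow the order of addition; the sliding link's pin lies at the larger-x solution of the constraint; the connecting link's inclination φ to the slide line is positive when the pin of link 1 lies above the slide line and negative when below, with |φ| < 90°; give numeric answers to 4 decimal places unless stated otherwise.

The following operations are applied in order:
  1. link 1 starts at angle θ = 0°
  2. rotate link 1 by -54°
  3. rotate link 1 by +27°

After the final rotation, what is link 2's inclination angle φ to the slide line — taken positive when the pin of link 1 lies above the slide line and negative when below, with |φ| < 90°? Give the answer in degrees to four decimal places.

geometry: r = 51 mm, L = 81 mm, e = 6 mm; θ starts at 0°
rotate link 1 by -54°: θ ← 0° -54° = -54°
rotate link 1 by +27°: θ ← -54° +27° = -27°
h = r sin θ − e = -23.153515 − 6 = -29.153515
sin φ = h / L = -29.153515 / 81 = -0.35991994
φ = arcsin(-0.35991994) = -21.095280°

-21.0953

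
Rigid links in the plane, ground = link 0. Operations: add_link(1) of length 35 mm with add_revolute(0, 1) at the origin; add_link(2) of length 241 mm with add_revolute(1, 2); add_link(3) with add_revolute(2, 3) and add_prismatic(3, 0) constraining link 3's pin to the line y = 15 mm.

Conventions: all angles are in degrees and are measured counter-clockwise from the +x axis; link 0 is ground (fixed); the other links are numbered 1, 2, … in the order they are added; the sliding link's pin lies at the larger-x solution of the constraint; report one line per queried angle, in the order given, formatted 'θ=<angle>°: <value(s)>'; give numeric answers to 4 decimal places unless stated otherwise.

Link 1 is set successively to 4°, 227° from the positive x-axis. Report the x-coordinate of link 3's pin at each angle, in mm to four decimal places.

geometry: r = 35 mm, L = 241 mm, e = 15 mm
θ=4°: crank pin P = (r cos θ, r sin θ) = (34.914742, 2.441477)
θ=4°: h = r sin θ − e = 2.441477 − 15 = -12.558523
θ=4°: x = r cos θ + √(L² − h²) = 34.914742 + 240.672565 = 275.587307
θ=227°: crank pin P = (r cos θ, r sin θ) = (-23.869943, -25.597380)
θ=227°: h = r sin θ − e = -25.597380 − 15 = -40.597380
θ=227°: x = r cos θ + √(L² − h²) = -23.869943 + 237.555999 = 213.686057

θ=4°: 275.5873
θ=227°: 213.6861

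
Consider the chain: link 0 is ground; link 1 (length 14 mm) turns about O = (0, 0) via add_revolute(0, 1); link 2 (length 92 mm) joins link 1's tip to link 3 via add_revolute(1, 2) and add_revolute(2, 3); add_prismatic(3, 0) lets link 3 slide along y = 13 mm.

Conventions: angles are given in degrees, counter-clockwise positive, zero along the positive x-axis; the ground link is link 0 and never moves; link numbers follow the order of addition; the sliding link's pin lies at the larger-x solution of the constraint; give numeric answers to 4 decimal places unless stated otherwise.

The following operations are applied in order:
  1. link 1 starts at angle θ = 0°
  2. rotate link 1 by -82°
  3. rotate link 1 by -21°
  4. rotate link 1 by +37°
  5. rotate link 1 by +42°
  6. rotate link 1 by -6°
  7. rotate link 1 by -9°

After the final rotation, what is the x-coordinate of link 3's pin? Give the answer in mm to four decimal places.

geometry: r = 14 mm, L = 92 mm, e = 13 mm; θ starts at 0°
rotate link 1 by -82°: θ ← 0° -82° = -82°
rotate link 1 by -21°: θ ← -82° -21° = -103°
rotate link 1 by +37°: θ ← -103° +37° = -66°
rotate link 1 by +42°: θ ← -66° +42° = -24°
rotate link 1 by -6°: θ ← -24° -6° = -30°
rotate link 1 by -9°: θ ← -30° -9° = -39°
crank pin P = (r cos θ, r sin θ) = (10.880043, -8.810485)
h = r sin θ − e = -8.810485 − 13 = -21.810485
x = r cos θ + √(L² − h²) = 10.880043 + 89.377305 = 100.257349

100.2573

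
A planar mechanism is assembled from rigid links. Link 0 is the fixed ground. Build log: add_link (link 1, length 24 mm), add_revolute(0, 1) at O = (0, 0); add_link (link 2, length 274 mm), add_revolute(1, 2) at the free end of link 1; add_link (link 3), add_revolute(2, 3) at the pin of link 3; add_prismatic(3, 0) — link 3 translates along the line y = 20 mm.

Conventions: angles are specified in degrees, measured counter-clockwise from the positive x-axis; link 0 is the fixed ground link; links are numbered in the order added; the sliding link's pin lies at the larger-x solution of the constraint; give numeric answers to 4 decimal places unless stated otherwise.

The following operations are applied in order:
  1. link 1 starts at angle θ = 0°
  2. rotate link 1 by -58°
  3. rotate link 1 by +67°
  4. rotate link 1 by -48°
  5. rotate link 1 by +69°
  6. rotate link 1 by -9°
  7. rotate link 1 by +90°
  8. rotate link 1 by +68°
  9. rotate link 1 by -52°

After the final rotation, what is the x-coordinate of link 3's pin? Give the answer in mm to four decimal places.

geometry: r = 24 mm, L = 274 mm, e = 20 mm; θ starts at 0°
rotate link 1 by -58°: θ ← 0° -58° = -58°
rotate link 1 by +67°: θ ← -58° +67° = 9°
rotate link 1 by -48°: θ ← 9° -48° = -39°
rotate link 1 by +69°: θ ← -39° +69° = 30°
rotate link 1 by -9°: θ ← 30° -9° = 21°
rotate link 1 by +90°: θ ← 21° +90° = 111°
rotate link 1 by +68°: θ ← 111° +68° = 179°
rotate link 1 by -52°: θ ← 179° -52° = 127°
crank pin P = (r cos θ, r sin θ) = (-14.443561, 19.167252)
h = r sin θ − e = 19.167252 − 20 = -0.832748
x = r cos θ + √(L² − h²) = -14.443561 + 273.998735 = 259.555174

259.5552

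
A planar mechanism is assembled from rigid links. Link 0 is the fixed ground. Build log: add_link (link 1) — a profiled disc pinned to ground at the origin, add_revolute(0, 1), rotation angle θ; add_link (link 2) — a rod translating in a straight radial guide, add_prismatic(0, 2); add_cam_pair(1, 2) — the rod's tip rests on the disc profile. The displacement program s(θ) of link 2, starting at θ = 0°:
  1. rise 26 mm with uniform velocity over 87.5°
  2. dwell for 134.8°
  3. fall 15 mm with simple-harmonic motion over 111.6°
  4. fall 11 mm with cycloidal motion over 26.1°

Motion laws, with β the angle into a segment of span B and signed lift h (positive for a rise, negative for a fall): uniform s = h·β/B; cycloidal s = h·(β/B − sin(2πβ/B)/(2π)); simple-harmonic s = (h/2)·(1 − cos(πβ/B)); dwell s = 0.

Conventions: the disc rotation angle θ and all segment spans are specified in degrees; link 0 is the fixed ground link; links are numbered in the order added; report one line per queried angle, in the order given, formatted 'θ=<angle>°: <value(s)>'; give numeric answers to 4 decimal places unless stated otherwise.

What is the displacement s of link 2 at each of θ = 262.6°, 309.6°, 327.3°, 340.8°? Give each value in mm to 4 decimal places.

seg 1 [0°–87.5°] uniform, h=26: full span → s += 26 → s = 26.0000
seg 2 [87.5°–222.3°] dwell: s stays 26.0000
seg 3 [222.3°–333.9°] simple-harmonic, h=-15: θ=262.6° here. β=40.3, B=111.6. -15/2·(1 − cos(π·0.3611)) = -4.3304 → s = 21.6696
seg 3 [222.3°–333.9°] simple-harmonic, h=-15: θ=309.6° here. β=87.3, B=111.6. -15/2·(1 − cos(π·0.7823)) = -13.3126 → s = 12.6874
seg 3 [222.3°–333.9°] simple-harmonic, h=-15: θ=327.3° here. β=105, B=111.6. -15/2·(1 − cos(π·0.9409)) = -14.8709 → s = 11.1291
seg 3 [222.3°–333.9°] simple-harmonic, h=-15: full span → s += -15 → s = 11.0000
seg 4 [333.9°–360°] cycloidal, h=-11: θ=340.8° here. β=6.9, B=26.1. -11·(0.2644 − sin(2π·0.2644)/(2π)) = -1.1645 → s = 9.8355

θ=262.6°: 21.6696
θ=309.6°: 12.6874
θ=327.3°: 11.1291
θ=340.8°: 9.8355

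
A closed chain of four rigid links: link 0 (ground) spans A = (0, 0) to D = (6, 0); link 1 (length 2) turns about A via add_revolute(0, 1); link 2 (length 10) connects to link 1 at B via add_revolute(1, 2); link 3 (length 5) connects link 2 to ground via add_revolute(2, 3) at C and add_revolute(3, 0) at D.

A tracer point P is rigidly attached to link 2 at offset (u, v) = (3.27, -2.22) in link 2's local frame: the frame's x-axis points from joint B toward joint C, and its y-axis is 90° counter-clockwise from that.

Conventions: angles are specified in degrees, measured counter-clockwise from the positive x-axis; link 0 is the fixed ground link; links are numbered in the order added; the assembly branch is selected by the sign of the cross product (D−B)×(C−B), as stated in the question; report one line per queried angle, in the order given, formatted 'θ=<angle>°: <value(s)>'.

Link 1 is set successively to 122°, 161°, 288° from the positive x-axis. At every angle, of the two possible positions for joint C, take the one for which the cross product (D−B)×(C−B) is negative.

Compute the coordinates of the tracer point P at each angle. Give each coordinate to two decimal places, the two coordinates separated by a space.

A=(0,0), D=(6.00,0)
θ=122°: B = A + 2.00·(cos122°, sin122°) = (-1.0598, 1.6961)
θ=122°: |BD| = 7.2607
θ=122°: circle(B,10.00) ∩ circle(D,5.00): a=8.7951, h=4.7587
θ=122°:   candidates: C₊=(8.6036,4.2686) cross=34.552; C₋=(6.3803,-4.9855) cross=-34.552
θ=122°:   branch - wants cross < 0 → take C=(6.3803,-4.9855) (cross=-34.552)
θ=122°: ex = (C−B)/|BC| = (0.7440,-0.6682); ey = (0.6682,0.7440)
θ=122°: P = B + 3.27·ex + -2.22·ey = (-0.1102,-2.1405)
θ=161°: B = A + 2.00·(cos161°, sin161°) = (-1.8910, 0.6511)
θ=161°: |BD| = 7.9179
θ=161°: circle(B,10.00) ∩ circle(D,5.00): a=8.6951, h=4.9392
θ=161°:   candidates: C₊=(7.1808,4.8586) cross=39.108; C₋=(6.3684,-4.9864) cross=-39.108
θ=161°:   branch - wants cross < 0 → take C=(6.3684,-4.9864) (cross=-39.108)
θ=161°: ex = (C−B)/|BC| = (0.8259,-0.5638); ey = (0.5638,0.8259)
θ=161°: P = B + 3.27·ex + -2.22·ey = (-0.4417,-3.0259)
θ=288°: B = A + 2.00·(cos288°, sin288°) = (0.6180, -1.9021)
θ=288°: |BD| = 5.7082
θ=288°: circle(B,10.00) ∩ circle(D,5.00): a=9.4236, h=3.3460
θ=288°:   candidates: C₊=(8.3881,4.3928) cross=19.100; C₋=(10.6180,-1.9167) cross=-19.100
θ=288°:   branch - wants cross < 0 → take C=(10.6180,-1.9167) (cross=-19.100)
θ=288°: ex = (C−B)/|BC| = (1.0000,-0.0015); ey = (0.0015,1.0000)
θ=288°: P = B + 3.27·ex + -2.22·ey = (3.8848,-4.1269)

θ=122°: -0.11 -2.14
θ=161°: -0.44 -3.03
θ=288°: 3.88 -4.13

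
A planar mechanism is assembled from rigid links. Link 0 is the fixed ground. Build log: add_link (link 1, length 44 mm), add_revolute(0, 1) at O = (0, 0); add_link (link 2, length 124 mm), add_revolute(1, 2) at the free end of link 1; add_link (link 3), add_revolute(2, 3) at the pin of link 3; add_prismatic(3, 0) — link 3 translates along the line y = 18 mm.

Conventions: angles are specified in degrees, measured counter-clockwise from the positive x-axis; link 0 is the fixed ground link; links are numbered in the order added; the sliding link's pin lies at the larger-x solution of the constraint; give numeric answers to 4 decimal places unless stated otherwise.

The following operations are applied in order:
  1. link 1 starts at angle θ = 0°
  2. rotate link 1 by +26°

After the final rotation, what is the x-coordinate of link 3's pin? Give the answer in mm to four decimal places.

geometry: r = 44 mm, L = 124 mm, e = 18 mm; θ starts at 0°
rotate link 1 by +26°: θ ← 0° +26° = 26°
crank pin P = (r cos θ, r sin θ) = (39.546938, 19.288330)
h = r sin θ − e = 19.288330 − 18 = 1.288330
x = r cos θ + √(L² − h²) = 39.546938 + 123.993307 = 163.540245

163.5402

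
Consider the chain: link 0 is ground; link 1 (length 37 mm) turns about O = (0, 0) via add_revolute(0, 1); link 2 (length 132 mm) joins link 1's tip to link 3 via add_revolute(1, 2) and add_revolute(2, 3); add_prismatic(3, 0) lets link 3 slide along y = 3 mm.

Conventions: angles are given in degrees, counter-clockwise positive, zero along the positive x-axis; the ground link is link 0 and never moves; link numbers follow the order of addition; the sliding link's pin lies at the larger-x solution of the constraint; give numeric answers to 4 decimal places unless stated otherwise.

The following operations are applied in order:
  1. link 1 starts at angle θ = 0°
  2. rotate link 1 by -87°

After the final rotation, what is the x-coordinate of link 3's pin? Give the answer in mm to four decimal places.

geometry: r = 37 mm, L = 132 mm, e = 3 mm; θ starts at 0°
rotate link 1 by -87°: θ ← 0° -87° = -87°
crank pin P = (r cos θ, r sin θ) = (1.936430, -36.949293)
h = r sin θ − e = -36.949293 − 3 = -39.949293
x = r cos θ + √(L² − h²) = 1.936430 + 125.809594 = 127.746025

127.7460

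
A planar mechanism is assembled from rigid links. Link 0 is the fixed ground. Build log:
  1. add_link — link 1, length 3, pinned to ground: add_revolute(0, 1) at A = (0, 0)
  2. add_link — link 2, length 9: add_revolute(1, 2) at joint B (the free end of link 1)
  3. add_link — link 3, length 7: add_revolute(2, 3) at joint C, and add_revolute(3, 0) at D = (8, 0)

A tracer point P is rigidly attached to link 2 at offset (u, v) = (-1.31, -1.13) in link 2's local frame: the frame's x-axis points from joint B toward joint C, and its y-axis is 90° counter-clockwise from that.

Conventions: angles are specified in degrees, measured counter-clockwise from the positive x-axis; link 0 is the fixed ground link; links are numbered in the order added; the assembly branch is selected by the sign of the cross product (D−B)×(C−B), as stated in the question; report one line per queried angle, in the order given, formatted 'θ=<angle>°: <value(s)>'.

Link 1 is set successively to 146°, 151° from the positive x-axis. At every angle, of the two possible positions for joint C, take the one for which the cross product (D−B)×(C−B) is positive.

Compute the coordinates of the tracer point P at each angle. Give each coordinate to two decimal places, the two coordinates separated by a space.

A=(0,0), D=(8.00,0)
θ=146°: B = A + 3.00·(cos146°, sin146°) = (-2.4871, 1.6776)
θ=146°: |BD| = 10.6204
θ=146°: circle(B,9.00) ∩ circle(D,7.00): a=6.8167, h=5.8764
θ=146°:   candidates: C₊=(5.1723,6.4034) cross=62.410; C₋=(3.3158,-5.2018) cross=-62.410
θ=146°:   branch + wants cross > 0 → take C=(5.1723,6.4034) (cross=62.410)
θ=146°: ex = (C−B)/|BC| = (0.8510,0.5251); ey = (-0.5251,0.8510)
θ=146°: P = B + -1.31·ex + -1.13·ey = (-3.0086,0.0280)
θ=151°: B = A + 3.00·(cos151°, sin151°) = (-2.6239, 1.4544)
θ=151°: |BD| = 10.7230
θ=151°: circle(B,9.00) ∩ circle(D,7.00): a=6.8536, h=5.8334
θ=151°:   candidates: C₊=(4.9576,6.3043) cross=62.551; C₋=(3.3752,-5.2546) cross=-62.551
θ=151°:   branch + wants cross > 0 → take C=(4.9576,6.3043) (cross=62.551)
θ=151°: ex = (C−B)/|BC| = (0.8424,0.5389); ey = (-0.5389,0.8424)
θ=151°: P = B + -1.31·ex + -1.13·ey = (-3.1185,-0.2034)

θ=146°: -3.01 0.03
θ=151°: -3.12 -0.20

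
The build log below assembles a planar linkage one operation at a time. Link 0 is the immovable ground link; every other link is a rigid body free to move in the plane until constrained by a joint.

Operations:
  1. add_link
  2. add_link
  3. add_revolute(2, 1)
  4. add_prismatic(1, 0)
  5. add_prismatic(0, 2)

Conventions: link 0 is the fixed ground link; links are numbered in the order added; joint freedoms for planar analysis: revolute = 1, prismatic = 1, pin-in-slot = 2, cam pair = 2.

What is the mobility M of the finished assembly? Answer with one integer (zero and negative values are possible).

link 0 = ground. State L|J1|J2 = 1|0|0
+link1  2|0|0
+link2  3|0|0
R(2,1) f=1→J1  3|1|0
P(1,0) f=1→J1  3|2|0
P(0,2) f=1→J1  3|3|0
M = 3(3−1)−2·3−0 = 6−6−0 = 0

M = 0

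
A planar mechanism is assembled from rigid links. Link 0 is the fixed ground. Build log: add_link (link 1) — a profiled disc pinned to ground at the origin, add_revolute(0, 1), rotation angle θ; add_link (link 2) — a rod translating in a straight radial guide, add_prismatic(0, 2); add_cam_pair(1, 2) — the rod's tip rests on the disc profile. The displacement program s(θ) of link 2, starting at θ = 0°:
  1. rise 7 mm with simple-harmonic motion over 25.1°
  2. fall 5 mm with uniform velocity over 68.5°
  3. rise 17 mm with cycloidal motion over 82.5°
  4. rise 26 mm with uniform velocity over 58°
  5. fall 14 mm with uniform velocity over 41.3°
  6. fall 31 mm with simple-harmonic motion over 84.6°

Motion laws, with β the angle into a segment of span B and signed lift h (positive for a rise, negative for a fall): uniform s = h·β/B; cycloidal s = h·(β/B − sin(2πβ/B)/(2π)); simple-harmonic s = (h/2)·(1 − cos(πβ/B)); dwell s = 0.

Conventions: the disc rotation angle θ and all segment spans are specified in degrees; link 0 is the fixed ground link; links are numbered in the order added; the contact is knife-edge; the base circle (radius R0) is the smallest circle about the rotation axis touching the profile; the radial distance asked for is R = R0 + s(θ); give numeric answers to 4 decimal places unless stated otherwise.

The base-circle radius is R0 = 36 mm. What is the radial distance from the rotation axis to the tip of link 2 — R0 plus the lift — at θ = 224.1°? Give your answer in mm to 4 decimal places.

seg 1 [0°–25.1°] simple-harmonic, h=7: full span → s += 7 → s = 7.0000
seg 2 [25.1°–93.6°] uniform, h=-5: full span → s += -5 → s = 2.0000
seg 3 [93.6°–176.1°] cycloidal, h=17: full span → s += 17 → s = 19.0000
seg 4 [176.1°–234.1°] uniform, h=26: θ=224.1° here. β=48, B=58. 26·48/58 = 21.5172 → s = 40.5172
R = R0 + s = 36 + 40.5172 = 76.5172

76.5172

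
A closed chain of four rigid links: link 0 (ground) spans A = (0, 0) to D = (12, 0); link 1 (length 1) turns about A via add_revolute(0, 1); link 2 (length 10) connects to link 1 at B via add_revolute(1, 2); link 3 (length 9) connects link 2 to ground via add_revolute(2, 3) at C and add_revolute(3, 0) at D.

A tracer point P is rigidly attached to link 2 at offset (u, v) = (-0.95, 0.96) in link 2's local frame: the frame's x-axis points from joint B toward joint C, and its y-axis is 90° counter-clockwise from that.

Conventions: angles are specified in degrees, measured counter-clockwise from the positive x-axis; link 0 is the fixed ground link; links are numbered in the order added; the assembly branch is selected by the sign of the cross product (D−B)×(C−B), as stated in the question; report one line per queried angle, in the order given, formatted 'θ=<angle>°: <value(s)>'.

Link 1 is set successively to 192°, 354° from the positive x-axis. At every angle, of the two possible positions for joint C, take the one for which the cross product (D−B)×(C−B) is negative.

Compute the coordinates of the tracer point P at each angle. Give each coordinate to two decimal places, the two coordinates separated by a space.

A=(0,0), D=(12.00,0)
θ=192°: B = A + 1.00·(cos192°, sin192°) = (-0.9781, -0.2079)
θ=192°: |BD| = 12.9798
θ=192°: circle(B,10.00) ∩ circle(D,9.00): a=7.2218, h=6.9170
θ=192°:   candidates: C₊=(6.1319,6.8239) cross=89.782; C₋=(6.3535,-7.0084) cross=-89.782
θ=192°:   branch - wants cross < 0 → take C=(6.3535,-7.0084) (cross=-89.782)
θ=192°: ex = (C−B)/|BC| = (0.7332,-0.6800); ey = (0.6800,0.7332)
θ=192°: P = B + -0.95·ex + 0.96·ey = (-1.0218,1.1420)
θ=354°: B = A + 1.00·(cos354°, sin354°) = (0.9945, -0.1045)
θ=354°: |BD| = 11.0060
θ=354°: circle(B,10.00) ∩ circle(D,9.00): a=6.3662, h=7.7118
θ=354°:   candidates: C₊=(7.2871,7.6674) cross=84.876; C₋=(7.4336,-7.7555) cross=-84.876
θ=354°:   branch - wants cross < 0 → take C=(7.4336,-7.7555) (cross=-84.876)
θ=354°: ex = (C−B)/|BC| = (0.6439,-0.7651); ey = (0.7651,0.6439)
θ=354°: P = B + -0.95·ex + 0.96·ey = (1.1173,1.2405)

θ=192°: -1.02 1.14
θ=354°: 1.12 1.24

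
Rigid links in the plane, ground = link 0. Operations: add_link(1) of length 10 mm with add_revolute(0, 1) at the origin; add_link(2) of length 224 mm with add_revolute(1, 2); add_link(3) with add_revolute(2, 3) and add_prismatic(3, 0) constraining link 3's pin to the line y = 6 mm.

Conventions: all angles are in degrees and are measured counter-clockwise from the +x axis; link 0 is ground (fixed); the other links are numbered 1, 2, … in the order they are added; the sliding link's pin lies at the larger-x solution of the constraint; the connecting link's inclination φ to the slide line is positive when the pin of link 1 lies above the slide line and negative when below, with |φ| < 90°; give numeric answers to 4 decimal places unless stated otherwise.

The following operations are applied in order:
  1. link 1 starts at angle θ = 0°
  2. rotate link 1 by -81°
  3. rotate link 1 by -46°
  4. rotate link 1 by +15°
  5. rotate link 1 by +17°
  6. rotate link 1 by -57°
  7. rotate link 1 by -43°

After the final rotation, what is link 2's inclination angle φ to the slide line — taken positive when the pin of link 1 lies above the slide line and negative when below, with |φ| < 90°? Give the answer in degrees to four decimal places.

geometry: r = 10 mm, L = 224 mm, e = 6 mm; θ starts at 0°
rotate link 1 by -81°: θ ← 0° -81° = -81°
rotate link 1 by -46°: θ ← -81° -46° = -127°
rotate link 1 by +15°: θ ← -127° +15° = -112°
rotate link 1 by +17°: θ ← -112° +17° = -95°
rotate link 1 by -57°: θ ← -95° -57° = -152°
rotate link 1 by -43°: θ ← -152° -43° = -195°
h = r sin θ − e = 2.588190 − 6 = -3.411810
sin φ = h / L = -3.411810 / 224 = -0.01523129
φ = arcsin(-0.01523129) = -0.872723°

-0.8727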